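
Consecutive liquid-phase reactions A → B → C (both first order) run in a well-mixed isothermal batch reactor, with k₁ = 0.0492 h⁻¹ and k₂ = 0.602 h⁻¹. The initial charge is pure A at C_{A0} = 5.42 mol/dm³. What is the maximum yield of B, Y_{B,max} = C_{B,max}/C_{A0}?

0.0654

For a first-order series the maximum intermediate yield is C_{B,max}/C_{A0} = (k₁/k₂)^[k₂/(k₂−k₁)].
= (0.0492/0.602)^(0.602/(0.602−0.0492)) = (0.08173)^(1.089) = 0.06540.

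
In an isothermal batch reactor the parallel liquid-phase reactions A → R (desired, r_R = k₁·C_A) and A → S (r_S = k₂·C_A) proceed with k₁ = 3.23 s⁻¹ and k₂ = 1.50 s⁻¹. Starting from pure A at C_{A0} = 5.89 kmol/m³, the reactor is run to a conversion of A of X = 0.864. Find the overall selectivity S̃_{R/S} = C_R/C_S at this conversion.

2.15

C_A = C_{A0}(1−X) = 0.8010 kmol/m³.
Both paths are first order in A, so the instantaneous fraction to R is constant: dC_R/d(−C_A) = k₁/(k₁+k₂) = 0.6829.
C_R = 0.6829·(C_{A0}−C_A) = 0.6829×5.089 = 3.48 kmol/m³.
C_S = (C_{A0}−C_A)−C_R = 1.614 kmol/m³; S̃_{R/S} = 3.475/1.614 = 2.15.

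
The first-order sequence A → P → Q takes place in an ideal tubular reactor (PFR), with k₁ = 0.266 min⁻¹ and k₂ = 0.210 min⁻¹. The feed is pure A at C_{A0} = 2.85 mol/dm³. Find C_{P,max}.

1.17 mol/dm³

For a first-order series the maximum intermediate yield is C_{P,max}/C_{A0} = (k₁/k₂)^[k₂/(k₂−k₁)].
= (0.266/0.210)^(0.210/(0.210−0.266)) = (1.267)^(-3.750) = 0.4121.
C_{P,max} = 0.4121×2.85 = 1.17 mol/dm³.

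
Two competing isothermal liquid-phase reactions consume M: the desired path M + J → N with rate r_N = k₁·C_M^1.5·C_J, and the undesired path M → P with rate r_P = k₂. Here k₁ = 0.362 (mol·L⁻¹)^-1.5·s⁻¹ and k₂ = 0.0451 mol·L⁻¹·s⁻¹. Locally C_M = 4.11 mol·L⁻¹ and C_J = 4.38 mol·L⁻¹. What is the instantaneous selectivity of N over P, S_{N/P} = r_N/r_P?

293

S_{N/P} = r_N/r_P = (k₁·C_M^1.5·C_J)/(k₂) = (k₁/k₂)·C_M^1.5·C_J.
= (0.362×4.110^1.5×4.380) / (0.0451) = 13.21/0.04510 = 293.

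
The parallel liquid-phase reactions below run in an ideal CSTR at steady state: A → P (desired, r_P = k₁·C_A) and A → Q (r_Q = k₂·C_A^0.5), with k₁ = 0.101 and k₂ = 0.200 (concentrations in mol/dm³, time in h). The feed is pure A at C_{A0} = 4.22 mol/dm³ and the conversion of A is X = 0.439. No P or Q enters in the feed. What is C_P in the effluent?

Exit C_A = C_{A0}(1−X) = 4.22×0.561 = 2.367 mol/dm³.
A CSTR operates uniformly at the exit composition, giving r_P = 0.2391 and r_Q = 0.3077 (each k·C_A^n at C_A = 2.367).
Fraction of consumed A going to P: r_P/(r_P+r_Q) = 0.4373.
C_P = 0.4373·C_{A0}·X = 0.4373×4.22×0.439 = 0.810 mol/dm³.

0.810 mol/dm³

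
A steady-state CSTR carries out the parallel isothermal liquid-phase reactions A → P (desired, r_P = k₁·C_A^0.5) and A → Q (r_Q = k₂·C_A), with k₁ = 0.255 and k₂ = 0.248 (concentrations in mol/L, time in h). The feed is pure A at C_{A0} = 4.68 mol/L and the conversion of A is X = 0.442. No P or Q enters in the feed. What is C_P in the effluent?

Exit C_A = C_{A0}(1−X) = 4.68×0.558 = 2.611 mol/L.
Rates in a CSTR are evaluated at the outlet concentration: r_P = 0.255×2.611^0.5 = 0.4121, r_Q = 0.248×2.611 = 0.6476.
Fraction of consumed A going to P: r_P/(r_P+r_Q) = 0.3889.
C_P = 0.3889·C_{A0}·X = 0.3889×4.68×0.442 = 0.804 mol/L.

0.804 mol/L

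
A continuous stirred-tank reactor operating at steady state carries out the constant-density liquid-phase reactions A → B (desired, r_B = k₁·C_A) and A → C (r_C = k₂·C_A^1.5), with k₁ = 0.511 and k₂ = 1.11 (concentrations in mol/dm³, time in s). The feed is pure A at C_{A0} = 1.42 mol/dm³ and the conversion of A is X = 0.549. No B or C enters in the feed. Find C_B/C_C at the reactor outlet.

0.575

Exit C_A = C_{A0}(1−X) = 1.42×0.451 = 0.6404 mol/dm³.
Rates in a CSTR are evaluated at the outlet concentration: r_B = 0.511×0.6404 = 0.3273, r_C = 1.11×0.6404^1.5 = 0.5689.
Overall selectivity = C_B/C_C = r_Bτ/(r_Cτ) = r_B/r_C = 0.575.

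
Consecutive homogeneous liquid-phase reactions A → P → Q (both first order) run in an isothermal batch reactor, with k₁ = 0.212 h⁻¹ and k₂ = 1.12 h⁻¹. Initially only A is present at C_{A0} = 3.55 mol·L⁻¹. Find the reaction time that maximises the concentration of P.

For first-order series the maximum of C_P occurs at t_opt = ln(k₂/k₁)/(k₂−k₁).
= ln(1.12/0.212)/(1.12−0.212) = ln(5.283)/0.9080 = 1.664/0.9080 = 1.83 h.

1.83 h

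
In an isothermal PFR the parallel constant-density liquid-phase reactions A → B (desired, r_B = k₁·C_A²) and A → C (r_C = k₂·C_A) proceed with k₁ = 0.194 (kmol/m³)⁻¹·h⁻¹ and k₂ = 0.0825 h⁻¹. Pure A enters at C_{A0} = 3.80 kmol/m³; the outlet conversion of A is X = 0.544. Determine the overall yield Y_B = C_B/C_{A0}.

0.469

C_A = C_{A0}(1−X) = 1.733 kmol/m³.
Along a PFR/batch, dC_C/dC_A = −r_C/(r_B+r_C) = −k₂/(k₂+k₁·C_A).
Integrating from C_{A0} to C_A: C_C = (0.0825/0.194)·ln[(0.0825+0.194·3.80)/(0.0825+0.194·1.73)] = 0.4253·ln(0.8197/0.4187) = 0.2857 kmol/m³.
Then C_B = (C_{A0}−C_A) − C_C = 2.067 − 0.2857 = 1.781 kmol/m³.
Y_B = C_B/C_{A0} = 1.781/3.80 = 0.469.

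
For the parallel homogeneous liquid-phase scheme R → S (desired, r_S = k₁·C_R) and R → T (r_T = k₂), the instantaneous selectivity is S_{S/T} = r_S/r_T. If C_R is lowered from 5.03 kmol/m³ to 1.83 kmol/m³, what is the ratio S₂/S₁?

0.364

S_{S/T} = (k₁/k₂)·C_R, so S₂/S₁ = (C_{R,2}/C_{R,1}).
= 1.83/5.03 = 0.364.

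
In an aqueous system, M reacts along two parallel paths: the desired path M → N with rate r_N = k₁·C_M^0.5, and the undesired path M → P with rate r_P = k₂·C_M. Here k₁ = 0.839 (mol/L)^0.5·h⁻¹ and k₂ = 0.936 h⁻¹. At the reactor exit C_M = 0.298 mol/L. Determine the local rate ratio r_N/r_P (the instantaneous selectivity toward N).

S_{N/P} = r_N/r_P = (k₁·C_M^0.5)/(k₂·C_M) = (k₁/k₂)·C_M^-0.5.
= (0.839×0.2980^0.5) / (0.936×0.2980) = 0.4580/0.2789 = 1.64.
The undesired path is higher order in M, so low C_M (CSTR or dilute feed) favours N.

1.64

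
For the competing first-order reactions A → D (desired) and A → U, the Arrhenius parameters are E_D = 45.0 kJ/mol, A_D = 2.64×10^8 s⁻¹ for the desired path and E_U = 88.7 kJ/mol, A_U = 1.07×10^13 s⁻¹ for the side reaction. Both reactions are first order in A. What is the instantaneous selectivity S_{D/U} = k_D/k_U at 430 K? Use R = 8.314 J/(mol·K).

Since both paths have the same order in A, the concentration cancels and S_{D/U} = k_D/k_U = (A_D/A_U)·exp[(E_U−E_D)/(RT)].
(E_U−E_D)/(RT) = (88.7−45.0)×10³/(8.314×430) = 43700/3575 = 12.22.
k_D/k_U = (2.64×10^8/1.07×10^13)·exp(12.22) = 2.467×10^-5 × 2.036×10^5 = 5.02.
Since E_D < E_U, lowering the temperature improves selectivity toward D.

5.02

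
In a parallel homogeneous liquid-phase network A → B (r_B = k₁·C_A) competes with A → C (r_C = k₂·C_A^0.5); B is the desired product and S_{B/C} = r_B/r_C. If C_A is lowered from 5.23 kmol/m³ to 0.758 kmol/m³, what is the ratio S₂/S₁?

S_{B/C} = (k₁/k₂)·C_A^0.5, so S₂/S₁ = (C_{A,2}/C_{A,1})^0.5.
= (0.758/5.23)^0.5 = (0.1449)^0.5 = 0.381.
Selectivity toward B falls as C_A falls — high-concentration operation is favoured.

0.381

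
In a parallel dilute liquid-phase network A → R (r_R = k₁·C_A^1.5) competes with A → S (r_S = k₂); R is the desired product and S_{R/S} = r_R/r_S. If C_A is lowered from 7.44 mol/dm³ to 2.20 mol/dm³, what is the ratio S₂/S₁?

S_{R/S} = (k₁/k₂)·C_A^1.5, so S₂/S₁ = (C_{A,2}/C_{A,1})^1.5.
= (2.20/7.44)^1.5 = (0.2957)^1.5 = 0.161.
Selectivity toward R falls as C_A falls — high-concentration operation is favoured.

0.161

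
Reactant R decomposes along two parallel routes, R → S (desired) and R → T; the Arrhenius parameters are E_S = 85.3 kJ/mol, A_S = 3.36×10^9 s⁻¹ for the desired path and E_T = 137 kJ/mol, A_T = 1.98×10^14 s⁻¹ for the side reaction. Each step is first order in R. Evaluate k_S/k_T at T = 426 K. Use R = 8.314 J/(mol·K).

With equal orders, S_{S/T} = k_S/k_T = (A_S/A_T)·exp[(E_T−E_S)/(RT)].
(E_T−E_S)/(RT) = (137−85.3)×10³/(8.314×426) = 51700/3542 = 14.60.
k_S/k_T = (3.36×10^9/1.98×10^14)·exp(14.60) = 1.697×10^-5 × 2.185×10^6 = 37.1.

37.1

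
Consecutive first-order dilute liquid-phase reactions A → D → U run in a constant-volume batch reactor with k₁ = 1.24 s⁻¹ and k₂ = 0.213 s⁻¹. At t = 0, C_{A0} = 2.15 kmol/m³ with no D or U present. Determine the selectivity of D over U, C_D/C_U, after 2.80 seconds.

Solving the coupled first-order balances gives C_D(t) = [k₁/(k₂−k₁)]·C_{A0}·(e^(−k₁t) − e^(−k₂t)).
e^(−k₁t) = e^(−1.24×2.80) = e^(−3.472) = 0.03105; e^(−k₂t) = e^(−0.5964) = 0.5508.
C_D = 1.24×2.15/(0.213−1.24) × (0.03105−0.5508) = (-2.596)×(-0.5197) = 1.349 kmol/m³.
C_A = C_{A0}e^(−k₁t) = 0.06677 kmol/m³, so C_U = C_{A0}−C_A−C_D = 0.7340 kmol/m³; C_D/C_U = 1.84.

1.84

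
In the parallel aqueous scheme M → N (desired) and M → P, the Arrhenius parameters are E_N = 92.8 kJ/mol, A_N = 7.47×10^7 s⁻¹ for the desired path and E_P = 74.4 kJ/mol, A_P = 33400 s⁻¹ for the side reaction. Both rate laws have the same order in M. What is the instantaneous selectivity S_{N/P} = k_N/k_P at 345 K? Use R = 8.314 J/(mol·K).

3.66

k_N/k_P = (A_N/A_P)·exp[−(E_N−E_P)/(RT)] = (A_N/A_P)·exp[(E_P−E_N)/(RT)].
(E_P−E_N)/(RT) = (74.4−92.8)×10³/(8.314×345) = -18400/2868 = -6.415.
k_N/k_P = (7.47×10^7/33400)·exp(-6.415) = 2237 × 0.001637 = 3.66.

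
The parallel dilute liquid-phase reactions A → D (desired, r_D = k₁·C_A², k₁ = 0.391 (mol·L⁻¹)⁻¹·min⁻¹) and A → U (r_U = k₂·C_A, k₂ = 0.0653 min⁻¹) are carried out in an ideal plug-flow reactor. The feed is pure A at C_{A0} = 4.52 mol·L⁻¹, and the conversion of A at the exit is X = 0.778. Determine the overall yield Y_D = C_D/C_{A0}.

C_A = C_{A0}(1−X) = 1.003 mol·L⁻¹.
Along a PFR/batch, dC_U/dC_A = −r_U/(r_D+r_U) = −k₂/(k₂+k₁·C_A).
Integrating from C_{A0} to C_A: C_U = (0.0653/0.391)·ln[(0.0653+0.391·4.52)/(0.0653+0.391·1.00)] = 0.1670·ln(1.833/0.4576) = 0.2317 mol·L⁻¹.
Then C_D = (C_{A0}−C_A) − C_U = 3.517 − 0.2317 = 3.285 mol·L⁻¹.
Y_D = C_D/C_{A0} = 3.285/4.52 = 0.727.

0.727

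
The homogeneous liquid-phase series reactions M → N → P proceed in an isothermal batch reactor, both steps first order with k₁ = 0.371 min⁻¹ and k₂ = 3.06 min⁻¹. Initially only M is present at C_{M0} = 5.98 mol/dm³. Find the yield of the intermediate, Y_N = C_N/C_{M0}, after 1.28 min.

Solving the coupled first-order balances gives C_N(t) = [k₁/(k₂−k₁)]·C_{M0}·(e^(−k₁t) − e^(−k₂t)).
e^(−k₁t) = e^(−0.371×1.28) = e^(−0.4749) = 0.6220; e^(−k₂t) = e^(−3.917) = 0.01990.
C_N = 0.371×5.98/(3.06−0.371) × (0.6220−0.01990) = 0.8251×0.6021 = 0.4967 mol/dm³.
Y_N = C_N/C_{M0} = 0.4967/5.98 = 0.0831.

0.0831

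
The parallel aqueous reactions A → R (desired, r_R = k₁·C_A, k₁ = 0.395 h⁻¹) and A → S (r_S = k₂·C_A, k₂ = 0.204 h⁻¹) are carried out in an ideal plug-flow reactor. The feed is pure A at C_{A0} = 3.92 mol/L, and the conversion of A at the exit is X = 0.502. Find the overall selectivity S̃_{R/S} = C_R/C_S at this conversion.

C_A = C_{A0}(1−X) = 1.952 mol/L.
Both paths are first order in A, so the instantaneous fraction to R is constant: dC_R/d(−C_A) = k₁/(k₁+k₂) = 0.6594.
C_R = 0.6594·(C_{A0}−C_A) = 0.6594×1.968 = 1.30 mol/L.
C_S = (C_{A0}−C_A)−C_R = 0.6702 mol/L; S̃_{R/S} = 1.298/0.6702 = 1.94.

1.94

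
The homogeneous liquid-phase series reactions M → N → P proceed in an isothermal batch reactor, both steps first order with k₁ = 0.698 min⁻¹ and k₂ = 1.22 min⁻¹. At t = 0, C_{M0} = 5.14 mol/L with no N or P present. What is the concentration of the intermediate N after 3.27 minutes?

0.574 mol/L

Solving the coupled first-order balances gives C_N(t) = [k₁/(k₂−k₁)]·C_{M0}·(e^(−k₁t) − e^(−k₂t)).
e^(−k₁t) = e^(−0.698×3.27) = e^(−2.282) = 0.1020; e^(−k₂t) = e^(−3.989) = 0.01851.
C_N = 0.698×5.14/(1.22−0.698) × (0.1020−0.01851) = 6.873×0.08352 = 0.5740 mol/L.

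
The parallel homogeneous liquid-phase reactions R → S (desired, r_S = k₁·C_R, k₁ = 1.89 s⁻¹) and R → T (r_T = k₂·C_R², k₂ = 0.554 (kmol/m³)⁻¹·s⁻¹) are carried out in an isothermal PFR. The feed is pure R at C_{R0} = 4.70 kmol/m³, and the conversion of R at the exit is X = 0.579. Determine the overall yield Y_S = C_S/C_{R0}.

0.297

C_R = C_{R0}(1−X) = 1.979 kmol/m³.
Along a PFR/batch, dC_S/dC_R = −r_S/(r_S+r_T) = −k₁/(k₁+k₂·C_R).
Integrating from C_{R0} to C_R: C_S = (1.89/0.554)·ln[(1.89+0.554·4.70)/(1.89+0.554·1.98)] = 3.412·ln(4.494/2.986) = 1.394 kmol/m³.
Y_S = C_S/C_{R0} = 1.394/4.70 = 0.297.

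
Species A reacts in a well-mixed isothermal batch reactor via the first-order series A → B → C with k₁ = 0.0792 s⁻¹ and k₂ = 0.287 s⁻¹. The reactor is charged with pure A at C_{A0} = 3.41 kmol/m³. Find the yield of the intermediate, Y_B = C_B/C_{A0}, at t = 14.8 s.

The intermediate concentration in a first-order A→B→C sequence is C_B = k₁C_{A0}(e^(−k₁t) − e^(−k₂t))/(k₂−k₁).
e^(−k₁t) = e^(−0.0792×14.8) = e^(−1.172) = 0.3097; e^(−k₂t) = e^(−4.248) = 0.01430.
C_B = 0.0792×3.41/(0.287−0.0792) × (0.3097−0.01430) = 1.300×0.2954 = 0.3839 kmol/m³.
Y_B = C_B/C_{A0} = 0.3839/3.41 = 0.113.

0.113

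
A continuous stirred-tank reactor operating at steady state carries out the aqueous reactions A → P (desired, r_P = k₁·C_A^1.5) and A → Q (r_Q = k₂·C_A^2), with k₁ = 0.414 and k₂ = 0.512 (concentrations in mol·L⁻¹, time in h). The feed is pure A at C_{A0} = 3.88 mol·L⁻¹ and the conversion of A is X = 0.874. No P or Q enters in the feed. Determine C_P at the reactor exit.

1.82 mol·L⁻¹

Exit C_A = C_{A0}(1−X) = 3.88×0.126 = 0.4889 mol·L⁻¹.
A CSTR operates uniformly at the exit composition, giving r_P = 0.1415 and r_Q = 0.1224 (each k·C_A^n at C_A = 0.4889).
Fraction of consumed A going to P: r_P/(r_P+r_Q) = 0.5363.
C_P = 0.5363·C_{A0}·X = 0.5363×3.88×0.874 = 1.82 mol·L⁻¹.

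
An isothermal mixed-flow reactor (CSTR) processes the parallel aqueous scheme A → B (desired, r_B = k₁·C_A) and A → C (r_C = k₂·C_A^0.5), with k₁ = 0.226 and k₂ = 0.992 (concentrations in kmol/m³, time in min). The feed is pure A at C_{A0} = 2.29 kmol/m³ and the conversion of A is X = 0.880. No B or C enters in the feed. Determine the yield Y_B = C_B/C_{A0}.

Exit C_A = C_{A0}(1−X) = 2.29×0.120 = 0.2748 kmol/m³.
A CSTR operates uniformly at the exit composition, giving r_B = 0.06210 and r_C = 0.5200 (each k·C_A^n at C_A = 0.2748).
Fraction of consumed A going to B: r_B/(r_B+r_C) = 0.1067.
C_B = 0.1067·C_{A0}·X = 0.1067×2.29×0.880 = 0.215 kmol/m³; Y_B = C_B/C_{A0} = 0.0939.

0.0939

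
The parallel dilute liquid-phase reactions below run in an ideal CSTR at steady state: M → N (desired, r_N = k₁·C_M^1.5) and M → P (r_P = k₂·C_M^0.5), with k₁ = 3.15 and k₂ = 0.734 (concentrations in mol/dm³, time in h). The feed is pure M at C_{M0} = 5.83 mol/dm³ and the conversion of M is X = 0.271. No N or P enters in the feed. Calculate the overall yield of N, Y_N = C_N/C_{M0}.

0.257

Exit C_M = C_{M0}(1−X) = 5.83×0.729 = 4.250 mol/dm³.
In a CSTR the entire volume is at exit conditions, so r_N = 3.15×4.250^1.5 = 27.60 and r_P = 0.734×4.250^0.5 = 1.513.
Fraction of consumed M going to N: r_N/(r_N+r_P) = 0.9480.
C_N = 0.9480·C_{M0}·X = 0.9480×5.83×0.271 = 1.50 mol/dm³; Y_N = C_N/C_{M0} = 0.257.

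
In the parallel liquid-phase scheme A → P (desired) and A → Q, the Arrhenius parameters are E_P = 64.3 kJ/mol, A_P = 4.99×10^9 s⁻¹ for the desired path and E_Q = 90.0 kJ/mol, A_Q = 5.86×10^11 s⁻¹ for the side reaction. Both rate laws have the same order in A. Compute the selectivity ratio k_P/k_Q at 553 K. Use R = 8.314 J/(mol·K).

Since both paths have the same order in A, the concentration cancels and S_{P/Q} = k_P/k_Q = (A_P/A_Q)·exp[(E_Q−E_P)/(RT)].
(E_Q−E_P)/(RT) = (90.0−64.3)×10³/(8.314×553) = 25700/4598 = 5.590.
k_P/k_Q = (4.99×10^9/5.86×10^11)·exp(5.590) = 0.008515 × 267.7 = 2.28.

2.28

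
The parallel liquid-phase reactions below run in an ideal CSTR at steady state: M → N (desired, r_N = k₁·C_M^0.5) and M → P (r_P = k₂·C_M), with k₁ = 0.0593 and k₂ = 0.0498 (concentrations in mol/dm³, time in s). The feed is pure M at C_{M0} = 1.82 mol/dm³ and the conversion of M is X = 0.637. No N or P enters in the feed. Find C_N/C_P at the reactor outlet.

1.46

Exit C_M = C_{M0}(1−X) = 1.82×0.363 = 0.6607 mol/dm³.
In a CSTR the entire volume is at exit conditions, so r_N = 0.0593×0.6607^0.5 = 0.04820 and r_P = 0.0498×0.6607 = 0.03290.
Overall selectivity = C_N/C_P = r_Nτ/(r_Pτ) = r_N/r_P = 1.46.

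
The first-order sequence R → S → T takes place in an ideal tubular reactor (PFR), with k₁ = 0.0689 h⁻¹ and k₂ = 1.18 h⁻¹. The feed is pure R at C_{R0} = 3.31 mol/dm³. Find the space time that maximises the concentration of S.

Setting dC_S/dτ = 0 gives τ_opt = ln(k₂/k₁)/(k₂−k₁).
= ln(1.18/0.0689)/(1.18−0.0689) = ln(17.13)/1.111 = 2.841/1.111 = 2.56 h.

2.56 h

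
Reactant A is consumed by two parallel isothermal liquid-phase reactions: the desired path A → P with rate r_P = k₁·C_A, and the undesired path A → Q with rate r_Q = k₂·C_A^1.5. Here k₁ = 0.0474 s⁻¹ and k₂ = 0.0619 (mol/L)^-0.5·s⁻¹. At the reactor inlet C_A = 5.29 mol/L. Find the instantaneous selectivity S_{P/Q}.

S_{P/Q} = r_P/r_Q = (k₁·C_A)/(k₂·C_A^1.5) = (k₁/k₂)·C_A^-0.5.
= (0.0474×5.290) / (0.0619×5.290^1.5) = 0.2507/0.7531 = 0.333.

0.333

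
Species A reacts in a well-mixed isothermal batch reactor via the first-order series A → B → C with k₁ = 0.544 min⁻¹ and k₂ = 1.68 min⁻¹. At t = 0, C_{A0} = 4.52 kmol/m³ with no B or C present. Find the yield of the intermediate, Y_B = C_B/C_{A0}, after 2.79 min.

0.101

Solving the coupled first-order balances gives C_B(t) = [k₁/(k₂−k₁)]·C_{A0}·(e^(−k₁t) − e^(−k₂t)).
e^(−k₁t) = e^(−0.544×2.79) = e^(−1.518) = 0.2192; e^(−k₂t) = e^(−4.687) = 0.009212.
C_B = 0.544×4.52/(1.68−0.544) × (0.2192−0.009212) = 2.165×0.2100 = 0.4545 kmol/m³.
Y_B = C_B/C_{A0} = 0.4545/4.52 = 0.101.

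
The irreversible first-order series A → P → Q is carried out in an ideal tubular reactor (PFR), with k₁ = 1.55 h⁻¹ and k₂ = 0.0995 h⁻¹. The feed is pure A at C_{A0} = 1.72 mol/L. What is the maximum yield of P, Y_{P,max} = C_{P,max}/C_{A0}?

For a first-order series the maximum intermediate yield is C_{P,max}/C_{A0} = (k₁/k₂)^[k₂/(k₂−k₁)].
= (1.55/0.0995)^(0.0995/(0.0995−1.55)) = (15.58)^(-0.06860) = 0.8283.

0.828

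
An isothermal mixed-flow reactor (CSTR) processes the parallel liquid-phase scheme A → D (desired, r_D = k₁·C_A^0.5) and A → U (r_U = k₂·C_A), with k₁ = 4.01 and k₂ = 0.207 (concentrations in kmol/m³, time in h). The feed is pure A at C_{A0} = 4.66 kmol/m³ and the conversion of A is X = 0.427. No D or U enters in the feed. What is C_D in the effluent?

1.84 kmol/m³

Exit C_A = C_{A0}(1−X) = 4.66×0.573 = 2.670 kmol/m³.
In a CSTR the entire volume is at exit conditions, so r_D = 4.01×2.670^0.5 = 6.553 and r_U = 0.207×2.670 = 0.5527.
Fraction of consumed A going to D: r_D/(r_D+r_U) = 0.9222.
C_D = 0.9222·C_{A0}·X = 0.9222×4.66×0.427 = 1.84 kmol/m³.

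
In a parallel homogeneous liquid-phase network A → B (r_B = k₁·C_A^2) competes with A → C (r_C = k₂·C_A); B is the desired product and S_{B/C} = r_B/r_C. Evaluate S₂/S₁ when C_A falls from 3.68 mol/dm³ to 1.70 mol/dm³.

S_{B/C} = (k₁/k₂)·C_A, so S₂/S₁ = (C_{A,2}/C_{A,1}).
= 1.70/3.68 = 0.462.
Selectivity toward B falls as C_A falls — high-concentration operation is favoured.

0.462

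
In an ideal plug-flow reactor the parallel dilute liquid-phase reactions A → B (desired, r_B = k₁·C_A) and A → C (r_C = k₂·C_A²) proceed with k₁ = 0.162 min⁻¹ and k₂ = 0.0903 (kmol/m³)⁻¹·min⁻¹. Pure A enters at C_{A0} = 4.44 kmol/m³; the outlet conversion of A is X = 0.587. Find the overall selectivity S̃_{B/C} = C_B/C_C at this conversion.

0.594

C_A = C_{A0}(1−X) = 1.834 kmol/m³.
Along a PFR/batch, dC_B/dC_A = −r_B/(r_B+r_C) = −k₁/(k₁+k₂·C_A).
Integrating from C_{A0} to C_A: C_B = (0.162/0.0903)·ln[(0.162+0.0903·4.44)/(0.162+0.0903·1.83)] = 1.794·ln(0.5629/0.3276) = 0.9713 kmol/m³.
C_C = (C_{A0}−C_A)−C_B = 1.635 kmol/m³; S̃_{B/C} = 0.9713/1.635 = 0.594.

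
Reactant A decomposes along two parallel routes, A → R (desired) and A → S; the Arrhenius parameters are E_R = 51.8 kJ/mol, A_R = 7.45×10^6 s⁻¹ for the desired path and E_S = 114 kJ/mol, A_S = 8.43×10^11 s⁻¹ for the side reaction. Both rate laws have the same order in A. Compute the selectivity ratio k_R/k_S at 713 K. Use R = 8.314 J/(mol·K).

Since both paths have the same order in A, the concentration cancels and S_{R/S} = k_R/k_S = (A_R/A_S)·exp[(E_S−E_R)/(RT)].
(E_S−E_R)/(RT) = (114−51.8)×10³/(8.314×713) = 62200/5928 = 10.49.
k_R/k_S = (7.45×10^6/8.43×10^11)·exp(10.49) = 8.837×10^-6 × 36054 = 0.319.
Since E_R < E_S, lowering the temperature improves selectivity toward R.

0.319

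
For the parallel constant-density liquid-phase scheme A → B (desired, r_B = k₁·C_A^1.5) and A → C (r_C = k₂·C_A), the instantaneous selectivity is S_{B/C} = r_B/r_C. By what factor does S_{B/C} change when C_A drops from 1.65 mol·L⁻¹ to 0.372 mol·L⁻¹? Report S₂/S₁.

0.475

S_{B/C} = (k₁/k₂)·C_A^0.5, so S₂/S₁ = (C_{A,2}/C_{A,1})^0.5.
= (0.372/1.65)^0.5 = (0.2255)^0.5 = 0.475.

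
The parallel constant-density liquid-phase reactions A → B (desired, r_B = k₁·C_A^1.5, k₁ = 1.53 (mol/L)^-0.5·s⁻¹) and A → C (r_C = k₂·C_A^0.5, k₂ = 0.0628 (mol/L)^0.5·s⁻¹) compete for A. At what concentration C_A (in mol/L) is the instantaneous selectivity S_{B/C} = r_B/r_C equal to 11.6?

0.476 mol/L

S_{B/C} = (k₁/k₂)·C_A ⇒ C_A = S·k₂/k₁.
= 11.6×0.0628/1.53 = 0.476 mol/L.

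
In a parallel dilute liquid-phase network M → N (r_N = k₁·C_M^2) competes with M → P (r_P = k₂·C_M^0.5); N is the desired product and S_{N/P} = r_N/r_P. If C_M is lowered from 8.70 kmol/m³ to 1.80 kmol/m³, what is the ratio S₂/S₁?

0.0941

S_{N/P} = (k₁/k₂)·C_M^1.5, so S₂/S₁ = (C_{M,2}/C_{M,1})^1.5.
= (1.80/8.70)^1.5 = (0.2069)^1.5 = 0.0941.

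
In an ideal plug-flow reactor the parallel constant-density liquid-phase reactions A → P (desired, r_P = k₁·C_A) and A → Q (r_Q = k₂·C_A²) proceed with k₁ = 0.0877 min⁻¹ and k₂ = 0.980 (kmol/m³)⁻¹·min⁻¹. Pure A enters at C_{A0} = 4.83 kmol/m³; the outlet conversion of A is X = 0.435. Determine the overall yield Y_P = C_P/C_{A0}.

0.0103

C_A = C_{A0}(1−X) = 2.729 kmol/m³.
Along a PFR/batch, dC_P/dC_A = −r_P/(r_P+r_Q) = −k₁/(k₁+k₂·C_A).
Integrating from C_{A0} to C_A: C_P = (0.0877/0.980)·ln[(0.0877+0.980·4.83)/(0.0877+0.980·2.73)] = 0.08949·ln(4.821/2.762) = 0.04985 kmol/m³.
Y_P = C_P/C_{A0} = 0.04985/4.83 = 0.0103.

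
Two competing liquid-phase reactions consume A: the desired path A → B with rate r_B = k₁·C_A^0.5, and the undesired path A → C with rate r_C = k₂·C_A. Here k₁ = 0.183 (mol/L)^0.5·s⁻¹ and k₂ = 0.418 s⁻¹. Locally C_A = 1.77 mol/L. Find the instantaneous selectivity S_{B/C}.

0.329

S_{B/C} = r_B/r_C = (k₁·C_A^0.5)/(k₂·C_A) = (k₁/k₂)·C_A^-0.5.
= (0.183×1.770^0.5) / (0.418×1.770) = 0.2435/0.7399 = 0.329.
The undesired path is higher order in A, so low C_A (CSTR or dilute feed) favours B.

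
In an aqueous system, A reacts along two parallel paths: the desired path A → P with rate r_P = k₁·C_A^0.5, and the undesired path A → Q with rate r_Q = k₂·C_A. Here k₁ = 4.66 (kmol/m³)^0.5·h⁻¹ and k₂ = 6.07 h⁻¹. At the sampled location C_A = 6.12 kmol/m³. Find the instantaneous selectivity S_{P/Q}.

S_{P/Q} = r_P/r_Q = (k₁·C_A^0.5)/(k₂·C_A) = (k₁/k₂)·C_A^-0.5.
= (4.66×6.120^0.5) / (6.07×6.120) = 11.53/37.15 = 0.310.
The undesired path is higher order in A, so low C_A (CSTR or dilute feed) favours P.

0.310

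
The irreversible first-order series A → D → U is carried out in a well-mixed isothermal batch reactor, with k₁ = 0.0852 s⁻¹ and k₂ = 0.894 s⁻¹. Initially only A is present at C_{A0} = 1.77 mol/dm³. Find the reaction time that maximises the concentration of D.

For first-order series the maximum of C_D occurs at t_opt = ln(k₂/k₁)/(k₂−k₁).
= ln(0.894/0.0852)/(0.894−0.0852) = ln(10.49)/0.8088 = 2.351/0.8088 = 2.91 s.

2.91 s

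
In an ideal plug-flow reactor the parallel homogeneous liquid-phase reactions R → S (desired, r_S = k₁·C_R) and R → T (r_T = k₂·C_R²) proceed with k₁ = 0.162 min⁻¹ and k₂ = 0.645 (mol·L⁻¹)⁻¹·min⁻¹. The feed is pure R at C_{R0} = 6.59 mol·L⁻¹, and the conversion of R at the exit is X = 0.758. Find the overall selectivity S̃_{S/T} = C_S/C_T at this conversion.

0.0705

C_R = C_{R0}(1−X) = 1.595 mol·L⁻¹.
Along a PFR/batch, dC_S/dC_R = −r_S/(r_S+r_T) = −k₁/(k₁+k₂·C_R).
Integrating from C_{R0} to C_R: C_S = (0.162/0.645)·ln[(0.162+0.645·6.59)/(0.162+0.645·1.59)] = 0.2512·ln(4.413/1.191) = 0.3290 mol·L⁻¹.
C_T = (C_{R0}−C_R)−C_S = 4.666 mol·L⁻¹; S̃_{S/T} = 0.3290/4.666 = 0.0705.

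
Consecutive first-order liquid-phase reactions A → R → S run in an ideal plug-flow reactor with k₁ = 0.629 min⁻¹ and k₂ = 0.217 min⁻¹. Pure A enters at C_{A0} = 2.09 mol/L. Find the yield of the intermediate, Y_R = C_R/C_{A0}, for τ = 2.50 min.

0.571

For first-order series with pure A initially, C_R(τ) = k₁C_{A0}/(k₂−k₁)·(e^(−k₁τ) − e^(−k₂τ)).
e^(−k₁τ) = e^(−0.629×2.50) = e^(−1.573) = 0.2075; e^(−k₂τ) = e^(−0.5425) = 0.5813.
C_R = 0.629×2.09/(0.217−0.629) × (0.2075−0.5813) = (-3.191)×(-0.3738) = 1.193 mol/L.
Y_R = C_R/C_{A0} = 1.193/2.09 = 0.571.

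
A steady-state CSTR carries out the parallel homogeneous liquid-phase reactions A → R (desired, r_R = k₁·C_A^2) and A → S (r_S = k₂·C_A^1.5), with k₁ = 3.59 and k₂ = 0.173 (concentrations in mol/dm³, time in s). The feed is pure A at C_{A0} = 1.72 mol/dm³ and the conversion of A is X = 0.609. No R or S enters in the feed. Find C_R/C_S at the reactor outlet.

17.0

Exit C_A = C_{A0}(1−X) = 1.72×0.391 = 0.6725 mol/dm³.
A CSTR operates uniformly at the exit composition, giving r_R = 1.624 and r_S = 0.09541 (each k·C_A^n at C_A = 0.6725).
Overall selectivity = C_R/C_S = r_Rτ/(r_Sτ) = r_R/r_S = 17.0.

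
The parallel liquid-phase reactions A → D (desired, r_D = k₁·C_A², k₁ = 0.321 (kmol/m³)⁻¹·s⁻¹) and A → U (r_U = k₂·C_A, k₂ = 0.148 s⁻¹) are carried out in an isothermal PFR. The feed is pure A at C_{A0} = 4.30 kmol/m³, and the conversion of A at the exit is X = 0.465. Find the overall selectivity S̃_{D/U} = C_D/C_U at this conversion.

C_A = C_{A0}(1−X) = 2.300 kmol/m³.
Along a PFR/batch, dC_U/dC_A = −r_U/(r_D+r_U) = −k₂/(k₂+k₁·C_A).
Integrating from C_{A0} to C_A: C_U = (0.148/0.321)·ln[(0.148+0.321·4.30)/(0.148+0.321·2.30)] = 0.4611·ln(1.528/0.8865) = 0.2511 kmol/m³.
Then C_D = (C_{A0}−C_A) − C_U = 2.000 − 0.2511 = 1.748 kmol/m³.
S̃_{D/U} = C_D/C_U = 1.748/0.2511 = 6.96.

6.96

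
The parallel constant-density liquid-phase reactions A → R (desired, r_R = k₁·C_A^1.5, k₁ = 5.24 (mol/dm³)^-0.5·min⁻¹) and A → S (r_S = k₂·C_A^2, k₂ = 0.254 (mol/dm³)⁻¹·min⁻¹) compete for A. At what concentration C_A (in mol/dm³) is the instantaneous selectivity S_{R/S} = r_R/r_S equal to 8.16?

S_{R/S} = (k₁/k₂)·C_A^-0.5 ⇒ C_A = (S·k₂/k₁)^(-2).
= (8.16×0.254/5.24)^(-2) = (0.3955)^(-2) = 6.39 mol/dm³.

6.39 mol/dm³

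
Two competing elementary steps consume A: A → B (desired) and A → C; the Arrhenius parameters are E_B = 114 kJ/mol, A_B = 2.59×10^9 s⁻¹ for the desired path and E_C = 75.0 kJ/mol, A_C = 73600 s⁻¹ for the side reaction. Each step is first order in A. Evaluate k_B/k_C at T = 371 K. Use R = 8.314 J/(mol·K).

0.114

k_B/k_C = (A_B/A_C)·exp[−(E_B−E_C)/(RT)] = (A_B/A_C)·exp[(E_C−E_B)/(RT)].
(E_C−E_B)/(RT) = (75.0−114)×10³/(8.314×371) = -39000/3084 = -12.64.
k_B/k_C = (2.59×10^9/73600)·exp(-12.64) = 35190 × 3.227×10^-6 = 0.114.
Since E_B > E_C, raising the temperature improves selectivity toward B.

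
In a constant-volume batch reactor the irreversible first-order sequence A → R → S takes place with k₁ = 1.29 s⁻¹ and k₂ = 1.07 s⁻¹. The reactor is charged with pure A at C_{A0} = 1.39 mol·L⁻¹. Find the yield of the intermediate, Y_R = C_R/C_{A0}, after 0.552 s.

0.371

Solving the coupled first-order balances gives C_R(t) = [k₁/(k₂−k₁)]·C_{A0}·(e^(−k₁t) − e^(−k₂t)).
e^(−k₁t) = e^(−1.29×0.552) = e^(−0.7121) = 0.4906; e^(−k₂t) = e^(−0.5906) = 0.5540.
C_R = 1.29×1.39/(1.07−1.29) × (0.4906−0.5540) = (-8.150)×(-0.06335) = 0.5163 mol·L⁻¹.
Y_R = C_R/C_{A0} = 0.5163/1.39 = 0.371.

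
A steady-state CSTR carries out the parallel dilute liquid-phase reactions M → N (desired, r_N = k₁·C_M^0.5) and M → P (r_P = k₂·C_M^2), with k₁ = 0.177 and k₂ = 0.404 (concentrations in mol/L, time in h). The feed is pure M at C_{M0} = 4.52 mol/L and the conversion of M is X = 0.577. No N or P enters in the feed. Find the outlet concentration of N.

Exit C_M = C_{M0}(1−X) = 4.52×0.423 = 1.912 mol/L.
In a CSTR the entire volume is at exit conditions, so r_N = 0.177×1.912^0.5 = 0.2447 and r_P = 0.404×1.912^2 = 1.477.
Fraction of consumed M going to N: r_N/(r_N+r_P) = 0.1422.
C_N = 0.1422·C_{M0}·X = 0.1422×4.52×0.577 = 0.371 mol/L.

0.371 mol/L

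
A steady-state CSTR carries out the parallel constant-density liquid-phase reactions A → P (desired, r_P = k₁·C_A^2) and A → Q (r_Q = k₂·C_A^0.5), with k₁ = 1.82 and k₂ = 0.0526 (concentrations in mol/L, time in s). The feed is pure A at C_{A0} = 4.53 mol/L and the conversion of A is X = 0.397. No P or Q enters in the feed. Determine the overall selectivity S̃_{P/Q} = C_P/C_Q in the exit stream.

Exit C_A = C_{A0}(1−X) = 4.53×0.603 = 2.732 mol/L.
In a CSTR the entire volume is at exit conditions, so r_P = 1.82×2.732^2 = 13.58 and r_Q = 0.0526×2.732^0.5 = 0.08693.
Overall selectivity = C_P/C_Q = r_Pτ/(r_Qτ) = r_P/r_Q = 156.

156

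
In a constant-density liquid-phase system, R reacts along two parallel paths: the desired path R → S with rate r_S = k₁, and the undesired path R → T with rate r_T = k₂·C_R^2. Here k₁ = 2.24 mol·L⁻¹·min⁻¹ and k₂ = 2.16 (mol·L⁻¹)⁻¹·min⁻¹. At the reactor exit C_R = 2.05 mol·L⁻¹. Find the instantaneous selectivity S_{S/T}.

0.247

S_{S/T} = r_S/r_T = (k₁)/(k₂·C_R^2) = (k₁/k₂)·C_R^-2.
= (2.24) / (2.16×2.050^2) = 2.240/9.077 = 0.247.
The undesired path is higher order in R, so low C_R (CSTR or dilute feed) favours S.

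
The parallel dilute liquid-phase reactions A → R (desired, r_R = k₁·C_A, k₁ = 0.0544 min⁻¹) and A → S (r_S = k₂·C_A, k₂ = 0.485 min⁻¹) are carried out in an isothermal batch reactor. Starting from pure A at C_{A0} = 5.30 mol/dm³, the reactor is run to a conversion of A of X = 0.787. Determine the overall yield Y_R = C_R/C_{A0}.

C_A = C_{A0}(1−X) = 1.129 mol/dm³.
Both paths are first order in A, so the instantaneous fraction to R is constant: dC_R/d(−C_A) = k₁/(k₁+k₂) = 0.1009.
C_R = 0.1009·(C_{A0}−C_A) = 0.1009×4.171 = 0.421 mol/dm³.
Y_R = C_R/C_{A0} = 0.4207/5.30 = 0.0794.

0.0794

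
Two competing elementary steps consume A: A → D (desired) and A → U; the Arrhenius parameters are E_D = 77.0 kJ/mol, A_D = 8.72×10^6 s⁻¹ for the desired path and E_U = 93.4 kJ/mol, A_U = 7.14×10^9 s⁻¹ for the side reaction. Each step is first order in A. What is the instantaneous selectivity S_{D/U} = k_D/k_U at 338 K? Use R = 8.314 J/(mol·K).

0.418

With equal orders, S_{D/U} = k_D/k_U = (A_D/A_U)·exp[(E_U−E_D)/(RT)].
(E_U−E_D)/(RT) = (93.4−77.0)×10³/(8.314×338) = 16400/2810 = 5.836.
k_D/k_U = (8.72×10^6/7.14×10^9)·exp(5.836) = 0.001221 × 342.4 = 0.418.
Since E_D < E_U, lowering the temperature improves selectivity toward D.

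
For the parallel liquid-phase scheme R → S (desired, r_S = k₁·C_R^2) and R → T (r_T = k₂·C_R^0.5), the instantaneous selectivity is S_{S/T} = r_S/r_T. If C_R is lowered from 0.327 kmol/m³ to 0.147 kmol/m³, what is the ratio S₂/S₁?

S_{S/T} = (k₁/k₂)·C_R^1.5, so S₂/S₁ = (C_{R,2}/C_{R,1})^1.5.
= (0.147/0.327)^1.5 = (0.4495)^1.5 = 0.301.

0.301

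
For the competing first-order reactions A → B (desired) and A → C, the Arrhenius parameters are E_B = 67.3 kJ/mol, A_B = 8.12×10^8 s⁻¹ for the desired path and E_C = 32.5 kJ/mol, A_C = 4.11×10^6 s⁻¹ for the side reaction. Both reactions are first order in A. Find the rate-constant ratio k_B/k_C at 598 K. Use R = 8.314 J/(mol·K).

0.180

Since both paths have the same order in A, the concentration cancels and S_{B/C} = k_B/k_C = (A_B/A_C)·exp[(E_C−E_B)/(RT)].
(E_C−E_B)/(RT) = (32.5−67.3)×10³/(8.314×598) = -34800/4972 = -7.000.
k_B/k_C = (8.12×10^8/4.11×10^6)·exp(-7.000) = 197.6 × 9.123×10^-4 = 0.180.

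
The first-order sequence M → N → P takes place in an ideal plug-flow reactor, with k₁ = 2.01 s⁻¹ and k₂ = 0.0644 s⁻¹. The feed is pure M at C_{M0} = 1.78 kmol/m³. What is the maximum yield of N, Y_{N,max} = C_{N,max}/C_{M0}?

Evaluating C_N at τ_opt = ln(k₂/k₁)/(k₂−k₁) gives C_{N,max}/C_{M0} = (k₁/k₂)^[k₂/(k₂−k₁)].
= (2.01/0.0644)^(0.0644/(0.0644−2.01)) = (31.21)^(-0.03310) = 0.8924.

0.892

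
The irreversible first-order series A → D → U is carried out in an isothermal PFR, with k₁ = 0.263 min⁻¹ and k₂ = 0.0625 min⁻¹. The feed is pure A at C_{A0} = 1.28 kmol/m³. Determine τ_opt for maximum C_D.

For first-order series the maximum of C_D occurs at τ_opt = ln(k₂/k₁)/(k₂−k₁).
= ln(0.0625/0.263)/(0.0625−0.263) = ln(0.2376)/-0.2005 = -1.437/-0.2005 = 7.17 min.

7.17 min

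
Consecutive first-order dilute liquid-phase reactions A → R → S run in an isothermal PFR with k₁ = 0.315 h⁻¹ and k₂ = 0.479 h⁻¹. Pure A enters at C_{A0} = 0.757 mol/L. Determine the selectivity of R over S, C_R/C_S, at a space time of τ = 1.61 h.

The intermediate concentration in a first-order A→B→C sequence is C_R = k₁C_{A0}(e^(−k₁τ) − e^(−k₂τ))/(k₂−k₁).
e^(−k₁τ) = e^(−0.315×1.61) = e^(−0.5071) = 0.6022; e^(−k₂τ) = e^(−0.7712) = 0.4625.
C_R = 0.315×0.757/(0.479−0.315) × (0.6022−0.4625) = 1.454×0.1397 = 0.2032 mol/L.
C_A = C_{A0}e^(−k₁τ) = 0.4559 mol/L, so C_S = C_{A0}−C_A−C_R = 0.09794 mol/L; C_R/C_S = 2.07.

2.07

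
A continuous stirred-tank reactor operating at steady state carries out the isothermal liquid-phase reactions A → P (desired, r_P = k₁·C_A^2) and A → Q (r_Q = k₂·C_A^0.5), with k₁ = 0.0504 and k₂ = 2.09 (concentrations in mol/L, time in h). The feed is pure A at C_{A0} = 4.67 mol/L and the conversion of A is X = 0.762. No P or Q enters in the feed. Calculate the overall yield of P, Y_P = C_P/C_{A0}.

0.0209

Exit C_A = C_{A0}(1−X) = 4.67×0.238 = 1.111 mol/L.
A CSTR operates uniformly at the exit composition, giving r_P = 0.06226 and r_Q = 2.203 (each k·C_A^n at C_A = 1.111).
Fraction of consumed A going to P: r_P/(r_P+r_Q) = 0.02748.
C_P = 0.02748·C_{A0}·X = 0.02748×4.67×0.762 = 0.0978 mol/L; Y_P = C_P/C_{A0} = 0.0209.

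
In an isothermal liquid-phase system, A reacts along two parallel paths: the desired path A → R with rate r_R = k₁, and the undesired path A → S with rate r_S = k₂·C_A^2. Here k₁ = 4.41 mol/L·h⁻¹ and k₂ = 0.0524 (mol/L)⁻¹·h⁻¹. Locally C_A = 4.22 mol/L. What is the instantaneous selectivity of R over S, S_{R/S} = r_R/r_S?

S_{R/S} = r_R/r_S = (k₁)/(k₂·C_A^2) = (k₁/k₂)·C_A^-2.
= (4.41) / (0.0524×4.220^2) = 4.410/0.9332 = 4.73.
The undesired path is higher order in A, so low C_A (CSTR or dilute feed) favours R.

4.73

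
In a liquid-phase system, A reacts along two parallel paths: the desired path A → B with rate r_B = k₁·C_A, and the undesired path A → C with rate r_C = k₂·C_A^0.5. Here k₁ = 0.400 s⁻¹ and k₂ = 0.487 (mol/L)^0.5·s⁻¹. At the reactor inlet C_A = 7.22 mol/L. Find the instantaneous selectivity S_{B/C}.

S_{B/C} = r_B/r_C = (k₁·C_A)/(k₂·C_A^0.5) = (k₁/k₂)·C_A^0.5.
= (0.400×7.220) / (0.487×7.220^0.5) = 2.888/1.309 = 2.21.
Since the desired path is higher order in A, keeping C_A high (PFR or concentrated feed) favours B.

2.21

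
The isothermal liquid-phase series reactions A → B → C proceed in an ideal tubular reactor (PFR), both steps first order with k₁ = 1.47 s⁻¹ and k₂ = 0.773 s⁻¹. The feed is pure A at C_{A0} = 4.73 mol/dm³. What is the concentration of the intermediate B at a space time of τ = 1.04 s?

The intermediate concentration in a first-order A→B→C sequence is C_B = k₁C_{A0}(e^(−k₁τ) − e^(−k₂τ))/(k₂−k₁).
e^(−k₁τ) = e^(−1.47×1.04) = e^(−1.529) = 0.2168; e^(−k₂τ) = e^(−0.8039) = 0.4476.
C_B = 1.47×4.73/(0.773−1.47) × (0.2168−0.4476) = (-9.976)×(-0.2308) = 2.302 mol/dm³.

2.30 mol/dm³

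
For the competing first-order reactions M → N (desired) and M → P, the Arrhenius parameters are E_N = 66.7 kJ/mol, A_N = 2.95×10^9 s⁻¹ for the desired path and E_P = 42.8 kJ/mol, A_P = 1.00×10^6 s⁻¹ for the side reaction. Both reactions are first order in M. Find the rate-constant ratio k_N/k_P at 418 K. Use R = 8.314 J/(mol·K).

k_N/k_P = (A_N/A_P)·exp[−(E_N−E_P)/(RT)] = (A_N/A_P)·exp[(E_P−E_N)/(RT)].
(E_P−E_N)/(RT) = (42.8−66.7)×10³/(8.314×418) = -23900/3475 = -6.877.
k_N/k_P = (2.95×10^9/1.00×10^6)·exp(-6.877) = 2950 × 0.001031 = 3.04.

3.04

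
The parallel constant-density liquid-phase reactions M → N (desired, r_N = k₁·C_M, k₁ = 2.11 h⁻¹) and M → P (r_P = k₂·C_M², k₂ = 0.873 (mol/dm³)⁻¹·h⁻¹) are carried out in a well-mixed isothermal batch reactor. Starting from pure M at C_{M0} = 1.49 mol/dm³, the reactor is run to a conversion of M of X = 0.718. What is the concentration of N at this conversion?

0.773 mol/dm³

C_M = C_{M0}(1−X) = 0.4202 mol/dm³.
Along a PFR/batch, dC_N/dC_M = −r_N/(r_N+r_P) = −k₁/(k₁+k₂·C_M).
Integrating from C_{M0} to C_M: C_N = (2.11/0.873)·ln[(2.11+0.873·1.49)/(2.11+0.873·0.420)] = 2.417·ln(3.411/2.477) = 0.7733 mol/dm³.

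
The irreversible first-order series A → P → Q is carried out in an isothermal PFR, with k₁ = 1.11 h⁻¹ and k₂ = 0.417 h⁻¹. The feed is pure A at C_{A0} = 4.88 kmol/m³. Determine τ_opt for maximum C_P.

The intermediate peaks when r₁ = r₂, i.e. k₁e^(−k₁τ) = k₂e^(−k₂τ), giving τ_opt = ln(k₂/k₁)/(k₂−k₁).
= ln(0.417/1.11)/(0.417−1.11) = ln(0.3757)/-0.6930 = -0.9790/-0.6930 = 1.41 h.

1.41 h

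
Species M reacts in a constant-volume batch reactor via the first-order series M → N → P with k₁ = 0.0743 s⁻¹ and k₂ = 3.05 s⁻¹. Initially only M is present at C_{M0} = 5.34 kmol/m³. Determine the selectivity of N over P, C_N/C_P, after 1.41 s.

For first-order series with pure M initially, C_N(t) = k₁C_{M0}/(k₂−k₁)·(e^(−k₁t) − e^(−k₂t)).
e^(−k₁t) = e^(−0.0743×1.41) = e^(−0.1048) = 0.9005; e^(−k₂t) = e^(−4.300) = 0.01356.
C_N = 0.0743×5.34/(3.05−0.0743) × (0.9005−0.01356) = 0.1333×0.8870 = 0.1183 kmol/m³.
C_M = C_{M0}e^(−k₁t) = 4.809 kmol/m³, so C_P = C_{M0}−C_M−C_N = 0.4129 kmol/m³; C_N/C_P = 0.286.

0.286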